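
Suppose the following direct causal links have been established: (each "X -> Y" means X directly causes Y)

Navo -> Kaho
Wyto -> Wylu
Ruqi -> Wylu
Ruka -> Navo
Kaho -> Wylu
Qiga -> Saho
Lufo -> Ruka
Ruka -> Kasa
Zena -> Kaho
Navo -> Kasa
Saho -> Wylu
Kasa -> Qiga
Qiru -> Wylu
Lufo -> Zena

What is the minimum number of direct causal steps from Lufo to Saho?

4

Shortest chain: Lufo → Ruka → Kasa → Qiga → Saho.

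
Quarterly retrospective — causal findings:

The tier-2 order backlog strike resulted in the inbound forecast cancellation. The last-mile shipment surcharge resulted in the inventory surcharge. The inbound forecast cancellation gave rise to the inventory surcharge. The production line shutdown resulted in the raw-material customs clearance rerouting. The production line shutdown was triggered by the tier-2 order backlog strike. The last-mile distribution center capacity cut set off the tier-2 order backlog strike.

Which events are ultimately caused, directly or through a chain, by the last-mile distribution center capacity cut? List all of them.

Direct effects: the tier-2 order backlog strike.
2 steps out: the production line shutdown, the inbound forecast cancellation.
3 steps out: the inventory surcharge, the raw-material customs clearance rerouting.
Not reachable from it: the last-mile shipment surcharge.

the inbound forecast cancellation, the inventory surcharge, the production line shutdown, the raw-material customs clearance rerouting, the tier-2 order backlog strike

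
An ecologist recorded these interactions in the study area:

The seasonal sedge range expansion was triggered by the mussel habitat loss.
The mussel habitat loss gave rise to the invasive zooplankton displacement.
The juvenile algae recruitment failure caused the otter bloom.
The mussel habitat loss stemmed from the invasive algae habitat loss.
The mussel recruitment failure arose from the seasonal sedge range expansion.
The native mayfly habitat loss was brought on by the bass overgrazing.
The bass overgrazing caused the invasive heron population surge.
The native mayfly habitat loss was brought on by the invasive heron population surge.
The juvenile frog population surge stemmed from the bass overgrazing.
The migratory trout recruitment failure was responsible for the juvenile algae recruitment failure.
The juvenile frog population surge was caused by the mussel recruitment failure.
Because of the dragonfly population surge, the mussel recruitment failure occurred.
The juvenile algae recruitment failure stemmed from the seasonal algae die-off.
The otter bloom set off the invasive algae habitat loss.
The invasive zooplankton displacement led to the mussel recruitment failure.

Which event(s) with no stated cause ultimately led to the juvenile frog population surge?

Tracing upstream from the juvenile frog population surge: the juvenile frog population surge ← the bass overgrazing.
A separate upstream branch: the juvenile frog population surge ← the mussel recruitment failure ← the invasive zooplankton displacement ← the mussel habitat loss ← the invasive algae habitat loss ← the otter bloom ← the juvenile algae recruitment failure ← the migratory trout recruitment failure.
A separate upstream branch: the juvenile frog population surge ← the mussel recruitment failure ← the invasive zooplankton displacement ← the mussel habitat loss ← the invasive algae habitat loss ← the otter bloom ← the juvenile algae recruitment failure ← the seasonal algae die-off.
A separate upstream branch: the juvenile frog population surge ← the mussel recruitment failure ← the dragonfly population surge.
Each of those chain origins has no stated cause.

the bass overgrazing, the dragonfly population surge, the migratory trout recruitment failure, the seasonal algae die-off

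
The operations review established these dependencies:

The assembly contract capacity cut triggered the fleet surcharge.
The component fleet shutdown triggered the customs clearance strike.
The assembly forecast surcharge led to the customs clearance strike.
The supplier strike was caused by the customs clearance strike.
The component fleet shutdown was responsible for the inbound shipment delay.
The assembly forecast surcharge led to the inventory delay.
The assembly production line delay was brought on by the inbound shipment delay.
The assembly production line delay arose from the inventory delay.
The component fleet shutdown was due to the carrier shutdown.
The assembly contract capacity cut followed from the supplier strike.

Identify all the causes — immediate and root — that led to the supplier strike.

the assembly forecast surcharge, the carrier shutdown, the component fleet shutdown, the customs clearance strike

Immediate cause of the supplier strike: the customs clearance strike.
Further upstream: the carrier shutdown, the component fleet shutdown, the assembly forecast surcharge.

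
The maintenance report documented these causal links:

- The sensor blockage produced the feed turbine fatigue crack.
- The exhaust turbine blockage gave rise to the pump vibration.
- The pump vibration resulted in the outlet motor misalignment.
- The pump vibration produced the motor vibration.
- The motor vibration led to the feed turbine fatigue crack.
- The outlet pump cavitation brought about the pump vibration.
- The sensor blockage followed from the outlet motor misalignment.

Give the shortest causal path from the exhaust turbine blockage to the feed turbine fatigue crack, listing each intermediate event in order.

the exhaust turbine blockage → the pump vibration
the pump vibration → the motor vibration
the motor vibration → the feed turbine fatigue crack
Length: 3 steps.

the exhaust turbine blockage → the pump vibration → the motor vibration → the feed turbine fatigue crack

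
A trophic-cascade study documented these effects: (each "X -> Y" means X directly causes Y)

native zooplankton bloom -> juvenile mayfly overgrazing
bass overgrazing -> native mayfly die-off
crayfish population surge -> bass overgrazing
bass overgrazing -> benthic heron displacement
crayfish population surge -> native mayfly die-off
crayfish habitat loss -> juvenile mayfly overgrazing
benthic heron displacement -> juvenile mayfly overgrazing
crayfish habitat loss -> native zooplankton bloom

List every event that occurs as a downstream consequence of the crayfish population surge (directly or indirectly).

Direct effects: the bass overgrazing, the native mayfly die-off.
2 steps out: the benthic heron displacement.
3 steps out: the juvenile mayfly overgrazing.
Not reachable from it: the crayfish habitat loss, the native zooplankton bloom.

the bass overgrazing, the benthic heron displacement, the juvenile mayfly overgrazing, the native mayfly die-off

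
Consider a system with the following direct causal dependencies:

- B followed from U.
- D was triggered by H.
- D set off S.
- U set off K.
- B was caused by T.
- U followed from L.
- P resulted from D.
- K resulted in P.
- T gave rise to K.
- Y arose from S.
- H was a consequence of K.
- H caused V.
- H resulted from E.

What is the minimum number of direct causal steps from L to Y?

Shortest chain: L → U → K → H → D → S → Y.

6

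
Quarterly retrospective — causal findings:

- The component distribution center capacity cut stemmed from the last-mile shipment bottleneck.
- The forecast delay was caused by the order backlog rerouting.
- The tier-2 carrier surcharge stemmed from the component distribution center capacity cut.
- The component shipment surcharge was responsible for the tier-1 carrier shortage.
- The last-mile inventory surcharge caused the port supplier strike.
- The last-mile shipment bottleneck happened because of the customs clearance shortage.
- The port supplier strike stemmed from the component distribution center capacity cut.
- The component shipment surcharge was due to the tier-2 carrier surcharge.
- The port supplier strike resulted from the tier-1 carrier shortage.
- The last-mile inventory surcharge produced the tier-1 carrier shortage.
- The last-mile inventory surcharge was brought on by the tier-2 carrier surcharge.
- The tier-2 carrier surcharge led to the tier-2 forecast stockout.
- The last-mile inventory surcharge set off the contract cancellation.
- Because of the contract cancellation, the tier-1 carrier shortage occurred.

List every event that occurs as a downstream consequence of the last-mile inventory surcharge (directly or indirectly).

the contract cancellation, the port supplier strike, the tier-1 carrier shortage

Direct effects: the contract cancellation, the tier-1 carrier shortage, the port supplier strike.
Not reachable from it: the order backlog rerouting, the forecast delay, the customs clearance shortage, the last-mile shipment bottleneck, the component distribution center capacity cut, the tier-2 carrier surcharge, the component shipment surcharge, the tier-2 forecast stockout.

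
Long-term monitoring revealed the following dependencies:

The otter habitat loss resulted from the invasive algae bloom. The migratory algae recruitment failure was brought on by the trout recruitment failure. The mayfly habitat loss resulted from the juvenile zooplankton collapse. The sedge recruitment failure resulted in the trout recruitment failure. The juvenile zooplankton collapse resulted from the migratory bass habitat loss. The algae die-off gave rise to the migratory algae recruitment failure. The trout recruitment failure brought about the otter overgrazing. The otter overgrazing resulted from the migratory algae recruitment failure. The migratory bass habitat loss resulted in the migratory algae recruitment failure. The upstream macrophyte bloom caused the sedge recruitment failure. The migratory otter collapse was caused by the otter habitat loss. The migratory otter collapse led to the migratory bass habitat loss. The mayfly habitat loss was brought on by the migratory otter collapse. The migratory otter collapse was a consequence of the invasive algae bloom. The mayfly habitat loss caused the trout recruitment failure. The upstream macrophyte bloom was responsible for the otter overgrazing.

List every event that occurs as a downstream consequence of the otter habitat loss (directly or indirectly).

the juvenile zooplankton collapse, the mayfly habitat loss, the migratory algae recruitment failure, the migratory bass habitat loss, the migratory otter collapse, the otter overgrazing, the trout recruitment failure

Direct effects: the migratory otter collapse.
2 steps out: the migratory bass habitat loss, the mayfly habitat loss.
3 steps out: the juvenile zooplankton collapse, the trout recruitment failure, the migratory algae recruitment failure.
4 steps out: the otter overgrazing.
Not reachable from it: the invasive algae bloom, the upstream macrophyte bloom, the algae die-off, the sedge recruitment failure.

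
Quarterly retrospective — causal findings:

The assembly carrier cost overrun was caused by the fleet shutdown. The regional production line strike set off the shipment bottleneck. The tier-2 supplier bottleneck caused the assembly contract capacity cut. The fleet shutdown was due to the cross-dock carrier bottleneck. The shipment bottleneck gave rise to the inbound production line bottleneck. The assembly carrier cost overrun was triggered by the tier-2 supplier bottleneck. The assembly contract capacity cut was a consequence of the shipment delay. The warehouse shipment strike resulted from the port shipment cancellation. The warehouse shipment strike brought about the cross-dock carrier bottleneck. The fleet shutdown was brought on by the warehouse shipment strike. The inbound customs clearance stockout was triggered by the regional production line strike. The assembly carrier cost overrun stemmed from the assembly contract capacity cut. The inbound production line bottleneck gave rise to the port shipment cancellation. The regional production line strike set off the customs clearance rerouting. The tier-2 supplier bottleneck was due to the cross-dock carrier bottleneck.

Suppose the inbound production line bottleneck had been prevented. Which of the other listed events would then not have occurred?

the cross-dock carrier bottleneck, the fleet shutdown, the port shipment cancellation, the tier-2 supplier bottleneck, the warehouse shipment strike

Downstream of the inbound production line bottleneck: the port shipment cancellation, the warehouse shipment strike, the cross-dock carrier bottleneck, the tier-2 supplier bottleneck, the fleet shutdown, the assembly contract capacity cut, the assembly carrier cost overrun.
Of those, still caused via another path: the assembly contract capacity cut, the assembly carrier cost overrun.
The remainder have no surviving cause.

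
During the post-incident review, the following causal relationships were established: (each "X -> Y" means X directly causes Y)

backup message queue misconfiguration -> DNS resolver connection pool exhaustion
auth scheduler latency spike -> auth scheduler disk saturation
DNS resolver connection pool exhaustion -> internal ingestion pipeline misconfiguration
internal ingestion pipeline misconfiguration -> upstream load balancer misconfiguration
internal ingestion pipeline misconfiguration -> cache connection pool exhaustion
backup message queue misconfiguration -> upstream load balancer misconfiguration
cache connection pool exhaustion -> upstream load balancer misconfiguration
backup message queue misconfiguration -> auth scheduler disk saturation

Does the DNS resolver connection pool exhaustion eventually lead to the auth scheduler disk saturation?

No

The DNS resolver connection pool exhaustion leads to the internal ingestion pipeline misconfiguration, the cache connection pool exhaustion, the upstream load balancer misconfiguration; the auth scheduler disk saturation is not among them.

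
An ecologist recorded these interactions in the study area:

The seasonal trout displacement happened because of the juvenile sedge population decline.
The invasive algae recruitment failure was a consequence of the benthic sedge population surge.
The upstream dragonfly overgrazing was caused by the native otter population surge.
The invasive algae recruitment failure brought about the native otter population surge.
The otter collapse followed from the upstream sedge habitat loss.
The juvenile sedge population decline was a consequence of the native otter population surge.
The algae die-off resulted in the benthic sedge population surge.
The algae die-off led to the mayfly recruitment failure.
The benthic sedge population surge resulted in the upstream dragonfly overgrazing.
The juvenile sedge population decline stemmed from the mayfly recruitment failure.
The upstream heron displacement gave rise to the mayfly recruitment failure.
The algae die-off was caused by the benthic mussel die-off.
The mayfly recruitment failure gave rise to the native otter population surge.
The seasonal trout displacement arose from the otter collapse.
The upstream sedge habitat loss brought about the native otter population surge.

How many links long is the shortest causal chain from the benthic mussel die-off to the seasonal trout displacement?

4

Shortest chain: the benthic mussel die-off → the algae die-off → the mayfly recruitment failure → the juvenile sedge population decline → the seasonal trout displacement.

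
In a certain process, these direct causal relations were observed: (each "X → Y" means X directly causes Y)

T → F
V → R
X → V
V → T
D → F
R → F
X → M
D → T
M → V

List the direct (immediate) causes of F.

Upstream contributors include X, M, V, but only D, R, T feed directly into F.

D, R, T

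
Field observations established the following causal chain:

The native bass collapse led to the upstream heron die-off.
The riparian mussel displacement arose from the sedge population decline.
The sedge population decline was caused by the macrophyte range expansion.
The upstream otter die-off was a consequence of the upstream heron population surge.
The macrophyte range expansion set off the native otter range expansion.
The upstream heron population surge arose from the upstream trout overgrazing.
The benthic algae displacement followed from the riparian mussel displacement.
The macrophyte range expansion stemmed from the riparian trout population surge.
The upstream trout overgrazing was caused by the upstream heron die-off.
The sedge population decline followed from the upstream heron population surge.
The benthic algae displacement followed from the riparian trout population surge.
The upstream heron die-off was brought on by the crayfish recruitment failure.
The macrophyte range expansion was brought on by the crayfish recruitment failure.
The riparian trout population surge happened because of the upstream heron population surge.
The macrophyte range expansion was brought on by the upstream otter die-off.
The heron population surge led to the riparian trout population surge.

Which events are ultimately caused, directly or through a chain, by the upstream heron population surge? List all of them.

the benthic algae displacement, the macrophyte range expansion, the native otter range expansion, the riparian mussel displacement, the riparian trout population surge, the sedge population decline, the upstream otter die-off

Direct effects: the riparian trout population surge, the upstream otter die-off, the sedge population decline.
2 steps out: the macrophyte range expansion, the riparian mussel displacement, the benthic algae displacement.
3 steps out: the native otter range expansion.
Not reachable from it: the heron population surge, the native bass collapse, the crayfish recruitment failure, the upstream heron die-off, the upstream trout overgrazing.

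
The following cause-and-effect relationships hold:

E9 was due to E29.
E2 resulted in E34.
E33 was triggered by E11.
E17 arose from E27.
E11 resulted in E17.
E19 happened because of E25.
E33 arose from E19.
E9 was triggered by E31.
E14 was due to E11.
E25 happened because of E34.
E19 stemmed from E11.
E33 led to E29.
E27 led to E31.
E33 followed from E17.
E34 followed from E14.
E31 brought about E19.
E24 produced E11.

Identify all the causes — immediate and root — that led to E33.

Immediate causes of E33: E11, E19, E17.
Further upstream: E2, E24, E14, E34, E27, E31, E25.

E11, E14, E17, E19, E2, E24, E25, E27, E31, E34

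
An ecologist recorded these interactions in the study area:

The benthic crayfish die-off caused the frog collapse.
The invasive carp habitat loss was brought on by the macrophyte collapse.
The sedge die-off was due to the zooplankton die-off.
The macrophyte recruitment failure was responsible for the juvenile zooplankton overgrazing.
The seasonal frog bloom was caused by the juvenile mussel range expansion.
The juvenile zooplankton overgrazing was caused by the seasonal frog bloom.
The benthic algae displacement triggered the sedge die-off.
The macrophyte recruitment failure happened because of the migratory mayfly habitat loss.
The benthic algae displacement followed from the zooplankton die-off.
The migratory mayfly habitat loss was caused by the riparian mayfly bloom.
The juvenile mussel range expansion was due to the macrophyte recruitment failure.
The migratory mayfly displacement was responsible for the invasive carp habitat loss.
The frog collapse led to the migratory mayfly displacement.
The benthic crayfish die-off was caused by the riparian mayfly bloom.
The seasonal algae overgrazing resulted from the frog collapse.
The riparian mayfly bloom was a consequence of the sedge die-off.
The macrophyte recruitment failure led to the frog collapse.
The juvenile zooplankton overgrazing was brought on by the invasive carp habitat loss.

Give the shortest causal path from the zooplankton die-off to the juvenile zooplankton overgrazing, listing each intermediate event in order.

the zooplankton die-off → the sedge die-off
the sedge die-off → the riparian mayfly bloom
the riparian mayfly bloom → the migratory mayfly habitat loss
the migratory mayfly habitat loss → the macrophyte recruitment failure
the macrophyte recruitment failure → the juvenile zooplankton overgrazing
Length: 5 steps.

the zooplankton die-off → the sedge die-off → the riparian mayfly bloom → the migratory mayfly habitat loss → the macrophyte recruitment failure → the juvenile zooplankton overgrazing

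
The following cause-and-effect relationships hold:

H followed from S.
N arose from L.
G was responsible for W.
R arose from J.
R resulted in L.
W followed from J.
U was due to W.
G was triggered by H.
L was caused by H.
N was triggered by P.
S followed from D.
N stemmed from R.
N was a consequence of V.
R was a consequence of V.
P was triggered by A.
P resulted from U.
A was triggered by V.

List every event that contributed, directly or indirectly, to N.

Immediate causes of N: V, R, P, L.
Further upstream: D, S, H, G, J, A, W, U.

A, D, G, H, J, L, P, R, S, U, V, W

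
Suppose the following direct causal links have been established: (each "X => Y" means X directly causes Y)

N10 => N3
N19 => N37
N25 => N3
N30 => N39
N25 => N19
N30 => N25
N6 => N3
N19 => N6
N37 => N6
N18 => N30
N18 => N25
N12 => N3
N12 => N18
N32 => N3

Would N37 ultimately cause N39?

N37 leads to N6, N3; N39 is not among them.

No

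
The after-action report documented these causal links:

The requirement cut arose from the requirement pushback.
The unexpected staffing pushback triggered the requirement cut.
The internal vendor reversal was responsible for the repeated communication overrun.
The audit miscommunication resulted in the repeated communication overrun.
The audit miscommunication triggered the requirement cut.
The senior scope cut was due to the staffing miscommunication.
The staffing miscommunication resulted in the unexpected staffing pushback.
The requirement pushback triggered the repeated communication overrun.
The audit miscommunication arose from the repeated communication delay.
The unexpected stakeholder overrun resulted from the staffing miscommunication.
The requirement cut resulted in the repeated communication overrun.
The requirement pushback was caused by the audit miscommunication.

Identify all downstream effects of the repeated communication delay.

the audit miscommunication, the repeated communication overrun, the requirement cut, the requirement pushback

Direct effects: the audit miscommunication.
2 steps out: the requirement pushback, the requirement cut, the repeated communication overrun.
Not reachable from it: the internal vendor reversal, the staffing miscommunication, the senior scope cut, the unexpected stakeholder overrun, the unexpected staffing pushback.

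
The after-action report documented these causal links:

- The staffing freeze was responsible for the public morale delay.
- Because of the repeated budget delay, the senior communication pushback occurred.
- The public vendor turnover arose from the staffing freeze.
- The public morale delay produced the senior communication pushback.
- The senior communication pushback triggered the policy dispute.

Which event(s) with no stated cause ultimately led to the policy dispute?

the repeated budget delay, the staffing freeze

Tracing upstream from the policy dispute: the policy dispute ← the senior communication pushback ← the public morale delay ← the staffing freeze.
A separate upstream branch: the policy dispute ← the senior communication pushback ← the repeated budget delay.
Each of those chain origins has no stated cause.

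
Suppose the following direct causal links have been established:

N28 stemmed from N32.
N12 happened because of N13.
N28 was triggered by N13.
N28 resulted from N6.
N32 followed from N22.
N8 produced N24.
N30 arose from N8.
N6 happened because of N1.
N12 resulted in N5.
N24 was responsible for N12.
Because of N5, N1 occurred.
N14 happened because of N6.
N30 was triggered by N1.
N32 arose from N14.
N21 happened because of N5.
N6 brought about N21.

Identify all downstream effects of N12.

Direct effects: N5.
2 steps out: N1, N21.
3 steps out: N6, N30.
4 steps out: N14, N28.
5 steps out: N32.
Not reachable from it: N8, N13, N24, N22.

N1, N14, N21, N28, N30, N32, N5, N6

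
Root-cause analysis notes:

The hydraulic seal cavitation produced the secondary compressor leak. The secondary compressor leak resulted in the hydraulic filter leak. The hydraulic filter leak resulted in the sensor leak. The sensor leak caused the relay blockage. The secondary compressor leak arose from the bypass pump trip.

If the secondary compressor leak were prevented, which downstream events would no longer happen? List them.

the hydraulic filter leak, the relay blockage, the sensor leak

Downstream of the secondary compressor leak: the hydraulic filter leak, the sensor leak, the relay blockage.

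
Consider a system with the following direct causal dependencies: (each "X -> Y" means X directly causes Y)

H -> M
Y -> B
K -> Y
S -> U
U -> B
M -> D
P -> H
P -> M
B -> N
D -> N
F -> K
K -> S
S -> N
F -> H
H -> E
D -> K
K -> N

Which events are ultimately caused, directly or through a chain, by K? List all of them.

Direct effects: S, Y, N.
2 steps out: U, B.
Not reachable from it: F, P, H, E, M, D.

B, N, S, U, Y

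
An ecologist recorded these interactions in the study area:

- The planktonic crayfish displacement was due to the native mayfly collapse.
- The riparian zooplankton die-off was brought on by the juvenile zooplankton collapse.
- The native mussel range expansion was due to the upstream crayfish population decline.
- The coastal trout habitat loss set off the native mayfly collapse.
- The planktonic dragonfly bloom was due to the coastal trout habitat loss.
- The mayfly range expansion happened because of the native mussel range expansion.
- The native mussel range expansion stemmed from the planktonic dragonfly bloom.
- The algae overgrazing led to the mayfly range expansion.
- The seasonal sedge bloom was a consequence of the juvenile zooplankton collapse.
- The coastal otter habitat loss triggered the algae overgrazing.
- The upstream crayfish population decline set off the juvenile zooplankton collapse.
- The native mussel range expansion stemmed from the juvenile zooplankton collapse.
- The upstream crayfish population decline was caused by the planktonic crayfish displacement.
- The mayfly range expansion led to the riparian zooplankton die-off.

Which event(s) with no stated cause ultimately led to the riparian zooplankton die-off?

Tracing upstream from the riparian zooplankton die-off: the riparian zooplankton die-off ← the mayfly range expansion ← the native mussel range expansion ← the planktonic dragonfly bloom ← the coastal trout habitat loss.
A separate upstream branch: the riparian zooplankton die-off ← the mayfly range expansion ← the algae overgrazing ← the coastal otter habitat loss.
Each of those chain origins has no stated cause.

the coastal otter habitat loss, the coastal trout habitat loss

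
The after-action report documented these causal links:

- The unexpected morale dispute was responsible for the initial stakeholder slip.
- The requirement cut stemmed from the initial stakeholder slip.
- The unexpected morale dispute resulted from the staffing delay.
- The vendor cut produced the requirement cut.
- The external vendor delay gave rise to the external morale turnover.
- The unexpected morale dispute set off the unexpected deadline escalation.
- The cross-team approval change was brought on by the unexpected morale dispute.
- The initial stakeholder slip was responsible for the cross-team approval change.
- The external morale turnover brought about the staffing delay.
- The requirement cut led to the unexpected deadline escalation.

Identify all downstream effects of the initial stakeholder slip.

Direct effects: the requirement cut, the cross-team approval change.
2 steps out: the unexpected deadline escalation.
Not reachable from it: the external vendor delay, the external morale turnover, the staffing delay, the unexpected morale dispute, the vendor cut.

the cross-team approval change, the requirement cut, the unexpected deadline escalation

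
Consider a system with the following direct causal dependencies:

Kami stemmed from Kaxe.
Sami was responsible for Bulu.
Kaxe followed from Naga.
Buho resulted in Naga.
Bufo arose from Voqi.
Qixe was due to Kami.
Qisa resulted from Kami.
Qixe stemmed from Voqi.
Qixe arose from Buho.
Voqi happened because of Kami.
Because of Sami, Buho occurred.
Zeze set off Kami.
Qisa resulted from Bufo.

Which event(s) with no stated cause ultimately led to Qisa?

Tracing upstream from Qisa: Qisa ← Kami ← Kaxe ← Naga ← Buho ← Sami.
A separate upstream branch: Qisa ← Kami ← Zeze.
Each of those chain origins has no stated cause.

Sami, Zeze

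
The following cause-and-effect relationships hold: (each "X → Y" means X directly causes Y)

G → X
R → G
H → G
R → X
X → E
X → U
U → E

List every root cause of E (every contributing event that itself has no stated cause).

H, R

Tracing upstream from E: E ← X ← R.
A separate upstream branch: E ← X ← G ← H.
Each of those chain origins has no stated cause.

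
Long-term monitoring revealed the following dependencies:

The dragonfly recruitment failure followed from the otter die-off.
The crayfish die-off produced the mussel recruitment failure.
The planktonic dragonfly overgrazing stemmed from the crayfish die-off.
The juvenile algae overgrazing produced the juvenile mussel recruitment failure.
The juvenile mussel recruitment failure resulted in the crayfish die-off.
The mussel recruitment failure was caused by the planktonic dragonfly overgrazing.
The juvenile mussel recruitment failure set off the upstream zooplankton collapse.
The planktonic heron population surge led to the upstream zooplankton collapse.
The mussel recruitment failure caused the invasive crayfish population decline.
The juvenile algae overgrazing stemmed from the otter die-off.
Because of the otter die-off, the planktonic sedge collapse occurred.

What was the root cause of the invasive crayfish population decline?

Tracing upstream from the invasive crayfish population decline: the invasive crayfish population decline ← the mussel recruitment failure ← the crayfish die-off ← the juvenile mussel recruitment failure ← the juvenile algae overgrazing ← the otter die-off.
The otter die-off has no stated cause, so it is the root.

the otter die-off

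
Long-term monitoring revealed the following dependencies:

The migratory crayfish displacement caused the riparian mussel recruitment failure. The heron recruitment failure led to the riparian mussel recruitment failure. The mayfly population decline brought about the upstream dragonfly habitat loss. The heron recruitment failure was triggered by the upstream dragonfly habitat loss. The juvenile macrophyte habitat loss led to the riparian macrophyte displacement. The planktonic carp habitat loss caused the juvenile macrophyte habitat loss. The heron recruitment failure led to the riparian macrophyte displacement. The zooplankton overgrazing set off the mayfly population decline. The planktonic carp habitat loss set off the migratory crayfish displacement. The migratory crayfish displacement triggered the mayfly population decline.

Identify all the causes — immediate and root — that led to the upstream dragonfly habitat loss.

the mayfly population decline, the migratory crayfish displacement, the planktonic carp habitat loss, the zooplankton overgrazing

Immediate cause of the upstream dragonfly habitat loss: the mayfly population decline.
Further upstream: the planktonic carp habitat loss, the migratory crayfish displacement, the zooplankton overgrazing.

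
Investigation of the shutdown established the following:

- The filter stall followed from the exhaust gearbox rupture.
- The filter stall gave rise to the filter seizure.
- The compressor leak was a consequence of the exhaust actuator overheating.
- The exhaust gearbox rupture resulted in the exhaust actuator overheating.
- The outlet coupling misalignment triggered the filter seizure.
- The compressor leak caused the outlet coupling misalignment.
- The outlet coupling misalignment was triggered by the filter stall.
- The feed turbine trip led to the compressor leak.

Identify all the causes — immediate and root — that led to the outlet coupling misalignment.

the compressor leak, the exhaust actuator overheating, the exhaust gearbox rupture, the feed turbine trip, the filter stall

Immediate causes of the outlet coupling misalignment: the filter stall, the compressor leak.
Further upstream: the exhaust gearbox rupture, the exhaust actuator overheating, the feed turbine trip.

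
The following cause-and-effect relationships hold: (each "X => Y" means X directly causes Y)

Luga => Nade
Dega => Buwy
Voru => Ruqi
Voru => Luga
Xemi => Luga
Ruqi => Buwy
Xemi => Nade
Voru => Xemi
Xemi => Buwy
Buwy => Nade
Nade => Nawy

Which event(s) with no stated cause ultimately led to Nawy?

Dega, Voru

Tracing upstream from Nawy: Nawy ← Nade ← Buwy ← Dega.
A separate upstream branch: Nawy ← Nade ← Xemi ← Voru.
Each of those chain origins has no stated cause.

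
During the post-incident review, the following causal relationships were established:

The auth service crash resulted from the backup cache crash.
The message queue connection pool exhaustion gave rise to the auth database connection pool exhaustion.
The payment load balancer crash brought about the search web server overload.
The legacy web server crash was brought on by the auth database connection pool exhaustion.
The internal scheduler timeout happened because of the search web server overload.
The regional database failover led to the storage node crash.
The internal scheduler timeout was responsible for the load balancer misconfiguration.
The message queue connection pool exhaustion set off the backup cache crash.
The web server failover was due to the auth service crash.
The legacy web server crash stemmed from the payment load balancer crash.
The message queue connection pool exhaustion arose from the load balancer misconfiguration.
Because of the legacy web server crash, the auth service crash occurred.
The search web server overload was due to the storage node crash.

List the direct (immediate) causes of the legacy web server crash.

the auth database connection pool exhaustion, the payment load balancer crash

Upstream contributors include the regional database failover, the storage node crash, the search web server overload, the internal scheduler timeout, the load balancer misconfiguration, the message queue connection pool exhaustion, but only the auth database connection pool exhaustion, the payment load balancer crash feed directly into the legacy web server crash.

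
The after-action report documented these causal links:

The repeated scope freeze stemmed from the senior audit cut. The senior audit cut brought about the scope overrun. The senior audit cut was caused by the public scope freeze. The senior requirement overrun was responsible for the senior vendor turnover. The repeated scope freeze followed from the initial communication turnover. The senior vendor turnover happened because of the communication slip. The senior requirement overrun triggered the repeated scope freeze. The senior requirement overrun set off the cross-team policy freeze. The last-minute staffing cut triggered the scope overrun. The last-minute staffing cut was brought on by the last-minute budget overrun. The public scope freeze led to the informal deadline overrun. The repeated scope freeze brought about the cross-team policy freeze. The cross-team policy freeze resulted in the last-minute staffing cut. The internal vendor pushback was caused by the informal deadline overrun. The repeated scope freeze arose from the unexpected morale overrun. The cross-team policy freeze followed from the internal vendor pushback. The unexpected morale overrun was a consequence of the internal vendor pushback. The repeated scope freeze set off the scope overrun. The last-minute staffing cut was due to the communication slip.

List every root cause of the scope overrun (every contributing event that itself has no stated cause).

Tracing upstream from the scope overrun: the scope overrun ← the repeated scope freeze ← the initial communication turnover.
A separate upstream branch: the scope overrun ← the senior audit cut ← the public scope freeze.
A separate upstream branch: the scope overrun ← the repeated scope freeze ← the senior requirement overrun.
A separate upstream branch: the scope overrun ← the last-minute staffing cut ← the last-minute budget overrun.
A separate upstream branch: the scope overrun ← the last-minute staffing cut ← the communication slip.
Each of those chain origins has no stated cause.

the communication slip, the initial communication turnover, the last-minute budget overrun, the public scope freeze, the senior requirement overrun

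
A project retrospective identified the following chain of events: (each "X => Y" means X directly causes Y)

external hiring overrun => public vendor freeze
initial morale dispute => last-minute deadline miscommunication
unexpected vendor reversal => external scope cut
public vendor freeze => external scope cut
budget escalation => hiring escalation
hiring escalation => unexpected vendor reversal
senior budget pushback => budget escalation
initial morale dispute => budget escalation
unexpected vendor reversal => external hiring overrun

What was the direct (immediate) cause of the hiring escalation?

Upstream contributors include the initial morale dispute, the senior budget pushback, but only the budget escalation feeds directly into the hiring escalation.

the budget escalation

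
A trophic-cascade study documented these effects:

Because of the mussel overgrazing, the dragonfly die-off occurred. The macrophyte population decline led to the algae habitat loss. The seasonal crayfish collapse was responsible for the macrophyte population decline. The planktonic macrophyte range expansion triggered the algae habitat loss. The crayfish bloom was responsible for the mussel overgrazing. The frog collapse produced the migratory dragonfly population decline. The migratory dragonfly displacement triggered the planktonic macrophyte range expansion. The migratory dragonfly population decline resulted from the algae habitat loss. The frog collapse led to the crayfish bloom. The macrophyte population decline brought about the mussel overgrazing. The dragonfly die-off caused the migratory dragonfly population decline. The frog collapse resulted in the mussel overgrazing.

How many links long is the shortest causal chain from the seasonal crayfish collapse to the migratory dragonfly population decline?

3

Shortest chain: the seasonal crayfish collapse → the macrophyte population decline → the algae habitat loss → the migratory dragonfly population decline.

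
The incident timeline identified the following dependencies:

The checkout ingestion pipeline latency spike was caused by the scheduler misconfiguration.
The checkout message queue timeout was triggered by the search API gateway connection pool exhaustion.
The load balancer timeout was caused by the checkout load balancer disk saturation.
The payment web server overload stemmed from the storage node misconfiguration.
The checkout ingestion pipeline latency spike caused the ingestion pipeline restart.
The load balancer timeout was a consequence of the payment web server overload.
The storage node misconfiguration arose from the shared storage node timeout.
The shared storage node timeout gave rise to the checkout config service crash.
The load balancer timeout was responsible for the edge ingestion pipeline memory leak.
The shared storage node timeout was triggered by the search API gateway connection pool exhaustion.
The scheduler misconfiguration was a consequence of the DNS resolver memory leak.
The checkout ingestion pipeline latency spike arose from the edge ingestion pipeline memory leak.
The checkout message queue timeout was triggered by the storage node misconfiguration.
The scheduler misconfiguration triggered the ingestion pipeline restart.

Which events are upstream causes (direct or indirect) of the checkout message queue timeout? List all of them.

Immediate causes of the checkout message queue timeout: the search API gateway connection pool exhaustion, the storage node misconfiguration.
Further upstream: the shared storage node timeout.

the search API gateway connection pool exhaustion, the shared storage node timeout, the storage node misconfiguration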